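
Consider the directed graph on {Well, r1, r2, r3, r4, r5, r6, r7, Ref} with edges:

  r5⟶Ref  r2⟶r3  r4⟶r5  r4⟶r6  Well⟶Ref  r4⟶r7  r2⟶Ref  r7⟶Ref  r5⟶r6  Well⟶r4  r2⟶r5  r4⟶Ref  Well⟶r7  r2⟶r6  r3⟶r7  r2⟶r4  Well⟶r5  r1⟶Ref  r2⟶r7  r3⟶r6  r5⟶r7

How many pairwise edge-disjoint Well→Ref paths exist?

Assign every edge capacity 1; by Menger, the answer equals the max flow.
Path Well→Ref (+1); total 1.
Path Well→r4→Ref (+1); total 2.
Path Well→r5→Ref (+1); total 3.
Path Well→r7→Ref (+1); total 4.
No residual Well→Ref path; max flow = 4.
Certifying cut of size 4: {Well→Ref, Well→r4, Well→r5, Well→r7}.

4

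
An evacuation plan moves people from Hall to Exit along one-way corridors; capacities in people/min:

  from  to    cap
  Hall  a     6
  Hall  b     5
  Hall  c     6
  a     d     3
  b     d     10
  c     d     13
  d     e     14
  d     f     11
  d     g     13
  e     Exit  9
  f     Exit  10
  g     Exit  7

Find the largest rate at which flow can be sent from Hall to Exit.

14

Augment Hall→a→d→e→Exit: bottleneck 3, flow now 3.
Augment Hall→b→d→e→Exit: bottleneck 5, flow now 8.
Augment Hall→c→d→e→Exit: bottleneck 1, flow now 9.
Augment Hall→c→d→f→Exit: bottleneck 5, flow now 14.
No augmenting path remains; maximum flow = 14.
In the residual graph, reachable from Hall: {Hall, a}.
Min-cut edges: Hall→b (5), Hall→c (6), a→d (3); capacity 5 + 6 + 3 = 14.
This cut is saturated, so no flow can exceed 14.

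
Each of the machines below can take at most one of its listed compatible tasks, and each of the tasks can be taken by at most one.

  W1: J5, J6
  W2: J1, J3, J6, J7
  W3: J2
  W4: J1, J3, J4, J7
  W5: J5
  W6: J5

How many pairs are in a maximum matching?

Unit-capacity flow: source→left, listed edges, right→sink; max matching = max flow.
Augmenting path W1→J5 (+1); matched 1.
Augmenting path W2→J1 (+1); matched 2.
Augmenting path W3→J2 (+1); matched 3.
Augmenting path W4→J3 (+1); matched 4.
Augmenting path W5→J5→W1→J6 (+1); matched 5.
No augmenting path remains; maximum matching = 5.
König certificate: {W1, W2, W3, W4, J5} is a vertex cover of size 5 (every listed pair touches it), so no matching can be larger.

5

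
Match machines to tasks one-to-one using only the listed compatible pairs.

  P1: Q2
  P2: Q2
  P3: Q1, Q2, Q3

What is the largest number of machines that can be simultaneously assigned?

2

Unit-capacity flow: source→left, listed edges, right→sink; max matching = max flow.
Augmenting path P1→Q2 (+1); matched 1.
Augmenting path P3→Q1 (+1); matched 2.
No augmenting path remains; maximum matching = 2.
König certificate: {P3, Q2} is a vertex cover of size 2 (every listed pair touches it), so no matching can be larger.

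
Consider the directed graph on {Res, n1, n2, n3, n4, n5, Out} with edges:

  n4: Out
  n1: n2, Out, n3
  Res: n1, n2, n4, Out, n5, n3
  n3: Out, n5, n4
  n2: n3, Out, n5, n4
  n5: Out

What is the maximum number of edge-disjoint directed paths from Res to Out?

6

Assign every edge capacity 1; by Menger, the answer equals the max flow.
Path Res→Out (+1); total 1.
Path Res→n1→Out (+1); total 2.
Path Res→n2→Out (+1); total 3.
Path Res→n3→Out (+1); total 4.
Path Res→n4→Out (+1); total 5.
Path Res→n5→Out (+1); total 6.
No residual Res→Out path; max flow = 6.
Certifying cut of size 6: {Res→Out, Res→n1, Res→n2, Res→n3, Res→n4, Res→n5}.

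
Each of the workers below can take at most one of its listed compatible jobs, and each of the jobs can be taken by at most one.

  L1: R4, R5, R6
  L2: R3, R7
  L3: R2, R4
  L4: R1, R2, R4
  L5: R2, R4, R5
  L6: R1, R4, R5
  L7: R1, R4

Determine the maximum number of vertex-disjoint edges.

Unit-capacity flow: source→left, listed edges, right→sink; max matching = max flow.
Augmenting path L1→R4 (+1); matched 1.
Augmenting path L2→R3 (+1); matched 2.
Augmenting path L3→R2 (+1); matched 3.
Augmenting path L4→R1 (+1); matched 4.
Augmenting path L5→R5 (+1); matched 5.
Augmenting path L6→R4→L1→R6 (+1); matched 6.
No augmenting path remains; maximum matching = 6.
König certificate: {L1, L2, R1, R2, R4, R5} is a vertex cover of size 6 (every listed pair touches it), so no matching can be larger.

6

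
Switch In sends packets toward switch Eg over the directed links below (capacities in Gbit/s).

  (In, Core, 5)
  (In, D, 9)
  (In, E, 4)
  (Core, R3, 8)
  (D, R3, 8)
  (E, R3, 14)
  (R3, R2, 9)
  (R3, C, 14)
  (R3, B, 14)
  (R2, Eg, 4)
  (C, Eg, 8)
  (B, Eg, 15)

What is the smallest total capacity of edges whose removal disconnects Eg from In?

17

Augment In→Core→R3→R2→Eg: bottleneck 4, flow now 4.
Augment In→Core→R3→C→Eg: bottleneck 1, flow now 5.
Augment In→D→R3→C→Eg: bottleneck 7, flow now 12.
Augment In→D→R3→B→Eg: bottleneck 1, flow now 13.
Augment In→E→R3→B→Eg: bottleneck 4, flow now 17.
No augmenting path remains; maximum flow = 17.
By max-flow min-cut, the minimum cut capacity equals the max flow.
In the residual graph, reachable from In: {In, D}.
Min-cut edges: In→Core (5), In→E (4), D→R3 (8); capacity 5 + 4 + 8 = 17.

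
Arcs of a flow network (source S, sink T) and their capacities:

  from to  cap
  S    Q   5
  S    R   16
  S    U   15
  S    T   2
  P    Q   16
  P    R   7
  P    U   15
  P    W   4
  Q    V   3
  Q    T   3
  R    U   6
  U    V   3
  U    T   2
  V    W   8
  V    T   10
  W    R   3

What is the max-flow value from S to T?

12

Augment S→T: bottleneck 2, flow now 2.
Augment S→Q→T: bottleneck 3, flow now 5.
Augment S→U→T: bottleneck 2, flow now 7.
Augment S→Q→V→T: bottleneck 2, flow now 9.
Augment S→U→V→T: bottleneck 3, flow now 12.
No augmenting path remains; maximum flow = 12.
In the residual graph, reachable from S: {S, R, U}.
Min-cut edges: S→Q (5), S→T (2), U→V (3), U→T (2); capacity 5 + 2 + 3 + 2 = 12.
This cut is saturated, so no flow can exceed 12.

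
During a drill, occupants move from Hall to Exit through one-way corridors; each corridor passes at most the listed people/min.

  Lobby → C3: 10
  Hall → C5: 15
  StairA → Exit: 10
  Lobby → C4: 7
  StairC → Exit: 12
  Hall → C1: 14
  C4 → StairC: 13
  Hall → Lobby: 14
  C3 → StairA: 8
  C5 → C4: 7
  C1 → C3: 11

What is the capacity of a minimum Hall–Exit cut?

Augment Hall→Lobby→C4→StairC→Exit: bottleneck 7, flow now 7.
Augment Hall→Lobby→C3→StairA→Exit: bottleneck 7, flow now 14.
Augment Hall→C1→C3→StairA→Exit: bottleneck 1, flow now 15.
Augment Hall→C5→C4→StairC→Exit: bottleneck 5, flow now 20.
No augmenting path remains; maximum flow = 20.
By max-flow min-cut, the minimum cut capacity equals the max flow.
In the residual graph, reachable from Hall: {Hall, Lobby, C1, C5, C4, C3, StairC}.
Min-cut edges: C3→StairA (8), StairC→Exit (12); capacity 8 + 12 = 20.

20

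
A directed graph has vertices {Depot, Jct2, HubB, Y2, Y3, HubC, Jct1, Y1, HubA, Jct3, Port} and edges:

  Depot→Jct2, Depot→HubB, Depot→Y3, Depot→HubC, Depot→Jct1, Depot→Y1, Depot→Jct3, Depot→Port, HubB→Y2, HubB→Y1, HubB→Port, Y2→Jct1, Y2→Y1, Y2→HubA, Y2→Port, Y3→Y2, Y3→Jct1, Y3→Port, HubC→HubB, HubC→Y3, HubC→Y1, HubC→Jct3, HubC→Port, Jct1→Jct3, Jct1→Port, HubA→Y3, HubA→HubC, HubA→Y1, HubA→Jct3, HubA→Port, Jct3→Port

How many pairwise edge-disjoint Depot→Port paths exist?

6

Assign every edge capacity 1; by Menger, the answer equals the max flow.
Path Depot→Port (+1); total 1.
Path Depot→HubB→Port (+1); total 2.
Path Depot→Y3→Port (+1); total 3.
Path Depot→HubC→Port (+1); total 4.
Path Depot→Jct1→Port (+1); total 5.
Path Depot→Jct3→Port (+1); total 6.
No residual Depot→Port path; max flow = 6.
Certifying cut of size 6: {Depot→HubB, Depot→HubC, Depot→Jct1, Depot→Jct3, Depot→Port, Depot→Y3}.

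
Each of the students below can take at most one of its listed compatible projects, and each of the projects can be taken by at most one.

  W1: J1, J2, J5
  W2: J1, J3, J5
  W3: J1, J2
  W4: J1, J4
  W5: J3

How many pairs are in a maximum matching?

Unit-capacity flow: source→left, listed edges, right→sink; max matching = max flow.
Augmenting path W1→J1 (+1); matched 1.
Augmenting path W2→J3 (+1); matched 2.
Augmenting path W3→J2 (+1); matched 3.
Augmenting path W4→J4 (+1); matched 4.
Augmenting path W5→J3→W2→J5 (+1); matched 5.
No augmenting path remains; maximum matching = 5.
König certificate: {W1, W2, W3, W4, W5} is a vertex cover of size 5 (every listed pair touches it), so no matching can be larger.

5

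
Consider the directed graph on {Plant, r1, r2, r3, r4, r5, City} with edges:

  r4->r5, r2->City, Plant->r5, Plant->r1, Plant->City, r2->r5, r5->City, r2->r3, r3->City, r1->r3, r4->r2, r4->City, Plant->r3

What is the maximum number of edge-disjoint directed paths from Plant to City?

Assign every edge capacity 1; by Menger, the answer equals the max flow.
Path Plant→City (+1); total 1.
Path Plant→r3→City (+1); total 2.
Path Plant→r5→City (+1); total 3.
No residual Plant→City path; max flow = 3.
Certifying cut of size 3: {Plant→City, Plant→r5, r3→City}.

3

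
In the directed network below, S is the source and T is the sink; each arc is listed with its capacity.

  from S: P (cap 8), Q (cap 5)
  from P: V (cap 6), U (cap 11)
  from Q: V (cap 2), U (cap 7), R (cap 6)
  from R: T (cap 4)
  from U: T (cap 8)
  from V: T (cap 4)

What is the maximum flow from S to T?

13

Augment S→P→U→T: bottleneck 8, flow now 8.
Augment S→Q→R→T: bottleneck 4, flow now 12.
Augment S→Q→V→T: bottleneck 1, flow now 13.
No augmenting path remains; maximum flow = 13.
In the residual graph, reachable from S: {S}.
Min-cut edges: S→P (8), S→Q (5); capacity 8 + 5 = 13.
This cut is saturated, so no flow can exceed 13.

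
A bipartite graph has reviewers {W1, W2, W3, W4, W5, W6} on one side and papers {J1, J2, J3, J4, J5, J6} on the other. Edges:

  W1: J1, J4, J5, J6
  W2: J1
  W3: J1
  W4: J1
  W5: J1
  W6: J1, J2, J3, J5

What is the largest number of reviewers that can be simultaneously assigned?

Unit-capacity flow: source→left, listed edges, right→sink; max matching = max flow.
Augmenting path W1→J1 (+1); matched 1.
Augmenting path W6→J2 (+1); matched 2.
Augmenting path W2→J1→W1→J4 (+1); matched 3.
No augmenting path remains; maximum matching = 3.
König certificate: {W1, W6, J1} is a vertex cover of size 3 (every listed pair touches it), so no matching can be larger.

3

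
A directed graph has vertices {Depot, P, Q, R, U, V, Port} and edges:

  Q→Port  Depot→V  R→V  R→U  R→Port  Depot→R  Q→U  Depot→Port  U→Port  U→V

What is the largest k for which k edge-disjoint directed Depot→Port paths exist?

Assign every edge capacity 1; by Menger, the answer equals the max flow.
Path Depot→Port (+1); total 1.
Path Depot→R→Port (+1); total 2.
No residual Depot→Port path; max flow = 2.
Certifying cut of size 2: {Depot→Port, Depot→R}.

2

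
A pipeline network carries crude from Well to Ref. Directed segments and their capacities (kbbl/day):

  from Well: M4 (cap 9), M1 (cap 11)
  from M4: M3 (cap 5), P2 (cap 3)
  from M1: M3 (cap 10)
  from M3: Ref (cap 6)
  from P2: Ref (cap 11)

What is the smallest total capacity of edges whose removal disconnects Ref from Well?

Augment Well→M4→M3→Ref: bottleneck 5, flow now 5.
Augment Well→M4→P2→Ref: bottleneck 3, flow now 8.
Augment Well→M1→M3→Ref: bottleneck 1, flow now 9.
No augmenting path remains; maximum flow = 9.
By max-flow min-cut, the minimum cut capacity equals the max flow.
In the residual graph, reachable from Well: {Well, M4, M1, M3}.
Min-cut edges: M4→P2 (3), M3→Ref (6); capacity 3 + 6 = 9.

9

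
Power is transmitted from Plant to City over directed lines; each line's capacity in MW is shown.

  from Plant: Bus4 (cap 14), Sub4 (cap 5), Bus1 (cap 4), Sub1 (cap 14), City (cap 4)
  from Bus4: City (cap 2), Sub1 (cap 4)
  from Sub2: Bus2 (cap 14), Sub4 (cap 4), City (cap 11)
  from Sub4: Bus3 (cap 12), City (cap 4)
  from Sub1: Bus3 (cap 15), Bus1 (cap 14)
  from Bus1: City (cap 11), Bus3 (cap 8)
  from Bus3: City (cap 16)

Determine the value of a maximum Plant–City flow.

33

Augment Plant→City: bottleneck 4, flow now 4.
Augment Plant→Bus4→City: bottleneck 2, flow now 6.
Augment Plant→Sub4→City: bottleneck 4, flow now 10.
Augment Plant→Bus1→City: bottleneck 4, flow now 14.
Augment Plant→Sub4→Bus3→City: bottleneck 1, flow now 15.
Augment Plant→Sub1→Bus1→City: bottleneck 7, flow now 22.
Augment Plant→Sub1→Bus3→City: bottleneck 7, flow now 29.
Augment Plant→Bus4→Sub1→Bus3→City: bottleneck 4, flow now 33.
No augmenting path remains; maximum flow = 33.
In the residual graph, reachable from Plant: {Plant, Bus4}.
Min-cut edges: Plant→Sub4 (5), Plant→Sub1 (14), Plant→Bus1 (4), Plant→City (4), Bus4→Sub1 (4), Bus4→City (2); capacity 5 + 14 + 4 + 4 + 4 + 2 = 33.
This cut is saturated, so no flow can exceed 33.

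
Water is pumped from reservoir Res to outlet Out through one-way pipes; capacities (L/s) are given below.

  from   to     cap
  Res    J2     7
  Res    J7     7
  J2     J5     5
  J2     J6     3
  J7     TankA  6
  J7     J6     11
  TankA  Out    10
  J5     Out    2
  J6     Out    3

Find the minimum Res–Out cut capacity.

Augment Res→J2→J5→Out: bottleneck 2, flow now 2.
Augment Res→J2→J6→Out: bottleneck 3, flow now 5.
Augment Res→J7→TankA→Out: bottleneck 6, flow now 11.
No augmenting path remains; maximum flow = 11.
By max-flow min-cut, the minimum cut capacity equals the max flow.
In the residual graph, reachable from Res: {Res, J2, J7, J5, J6}.
Min-cut edges: J7→TankA (6), J5→Out (2), J6→Out (3); capacity 6 + 2 + 3 = 11.

11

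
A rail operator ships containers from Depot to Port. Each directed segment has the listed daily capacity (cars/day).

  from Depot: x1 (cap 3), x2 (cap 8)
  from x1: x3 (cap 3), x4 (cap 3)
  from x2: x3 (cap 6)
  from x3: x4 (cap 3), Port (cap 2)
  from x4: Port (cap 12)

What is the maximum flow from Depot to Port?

Augment Depot→x1→x3→Port: bottleneck 2, flow now 2.
Augment Depot→x1→x4→Port: bottleneck 1, flow now 3.
Augment Depot→x2→x3→x4→Port: bottleneck 3, flow now 6.
Augment Depot→x2→x3→x1→x4→Port: bottleneck 2, flow now 8. (uses reverse residual edge)
No augmenting path remains; maximum flow = 8.
In the residual graph, reachable from Depot: {Depot, x2, x3}.
Min-cut edges: Depot→x1 (3), x3→x4 (3), x3→Port (2); capacity 3 + 3 + 2 = 8.
This cut is saturated, so no flow can exceed 8.

8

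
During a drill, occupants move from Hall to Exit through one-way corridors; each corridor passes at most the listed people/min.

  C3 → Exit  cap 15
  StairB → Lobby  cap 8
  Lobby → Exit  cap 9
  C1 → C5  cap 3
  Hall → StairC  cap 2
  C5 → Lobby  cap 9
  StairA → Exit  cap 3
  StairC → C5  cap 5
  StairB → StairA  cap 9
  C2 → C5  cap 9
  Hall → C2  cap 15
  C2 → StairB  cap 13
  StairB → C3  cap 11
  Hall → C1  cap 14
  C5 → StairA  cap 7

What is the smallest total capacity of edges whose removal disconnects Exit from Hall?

Augment Hall→C2→C5→Lobby→Exit: bottleneck 9, flow now 9.
Augment Hall→C2→StairB→C3→Exit: bottleneck 6, flow now 15.
Augment Hall→StairC→C5→StairA→Exit: bottleneck 2, flow now 17.
Augment Hall→C1→C5→StairA→Exit: bottleneck 1, flow now 18.
Augment Hall→C1→C5→C2→StairB→C3→Exit: bottleneck 2, flow now 20. (uses reverse residual edge)
No augmenting path remains; maximum flow = 20.
By max-flow min-cut, the minimum cut capacity equals the max flow.
In the residual graph, reachable from Hall: {Hall, C1}.
Min-cut edges: Hall→C2 (15), Hall→StairC (2), C1→C5 (3); capacity 15 + 2 + 3 = 20.

20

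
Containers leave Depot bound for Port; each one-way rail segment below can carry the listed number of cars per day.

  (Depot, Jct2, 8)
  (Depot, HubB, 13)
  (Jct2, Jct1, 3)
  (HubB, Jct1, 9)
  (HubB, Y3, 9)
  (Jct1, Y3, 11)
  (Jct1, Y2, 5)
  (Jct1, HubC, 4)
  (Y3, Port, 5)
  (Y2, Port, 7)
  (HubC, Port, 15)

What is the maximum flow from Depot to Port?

14

Augment Depot→HubB→Y3→Port: bottleneck 5, flow now 5.
Augment Depot→Jct2→Jct1→Y2→Port: bottleneck 3, flow now 8.
Augment Depot→HubB→Jct1→Y2→Port: bottleneck 2, flow now 10.
Augment Depot→HubB→Jct1→HubC→Port: bottleneck 4, flow now 14.
No augmenting path remains; maximum flow = 14.
In the residual graph, reachable from Depot: {Depot, Jct2, HubB, Jct1, Y3}.
Min-cut edges: Jct1→Y2 (5), Jct1→HubC (4), Y3→Port (5); capacity 5 + 4 + 5 = 14.
This cut is saturated, so no flow can exceed 14.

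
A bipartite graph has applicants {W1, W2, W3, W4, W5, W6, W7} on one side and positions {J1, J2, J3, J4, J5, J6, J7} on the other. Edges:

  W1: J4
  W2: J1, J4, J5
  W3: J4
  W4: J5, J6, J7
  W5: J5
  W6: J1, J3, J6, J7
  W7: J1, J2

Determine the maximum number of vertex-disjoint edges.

6

Unit-capacity flow: source→left, listed edges, right→sink; max matching = max flow.
Augmenting path W1→J4 (+1); matched 1.
Augmenting path W2→J1 (+1); matched 2.
Augmenting path W4→J5 (+1); matched 3.
Augmenting path W6→J3 (+1); matched 4.
Augmenting path W7→J2 (+1); matched 5.
Augmenting path W5→J5→W4→J6 (+1); matched 6.
No augmenting path remains; maximum matching = 6.
König certificate: {W2, W4, W5, W6, W7, J4} is a vertex cover of size 6 (every listed pair touches it), so no matching can be larger.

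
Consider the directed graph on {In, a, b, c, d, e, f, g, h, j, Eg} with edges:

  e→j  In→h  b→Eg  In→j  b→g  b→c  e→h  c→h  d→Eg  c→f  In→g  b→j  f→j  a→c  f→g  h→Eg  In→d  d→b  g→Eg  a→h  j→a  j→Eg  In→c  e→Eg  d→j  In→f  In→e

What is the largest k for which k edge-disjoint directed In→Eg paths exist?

5

Assign every edge capacity 1; by Menger, the answer equals the max flow.
Path In→d→Eg (+1); total 1.
Path In→e→Eg (+1); total 2.
Path In→g→Eg (+1); total 3.
Path In→h→Eg (+1); total 4.
Path In→j→Eg (+1); total 5.
No residual In→Eg path; max flow = 5.
Certifying cut of size 5: {In→d, In→e, g→Eg, h→Eg, j→Eg}.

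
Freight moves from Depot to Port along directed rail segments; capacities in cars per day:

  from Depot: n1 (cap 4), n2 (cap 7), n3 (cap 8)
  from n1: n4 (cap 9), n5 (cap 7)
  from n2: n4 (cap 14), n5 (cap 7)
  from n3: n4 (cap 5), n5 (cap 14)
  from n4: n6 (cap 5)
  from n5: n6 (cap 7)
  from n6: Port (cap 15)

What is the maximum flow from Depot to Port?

12

Augment Depot→n1→n4→n6→Port: bottleneck 4, flow now 4.
Augment Depot→n2→n4→n6→Port: bottleneck 1, flow now 5.
Augment Depot→n2→n5→n6→Port: bottleneck 6, flow now 11.
Augment Depot→n3→n5→n6→Port: bottleneck 1, flow now 12.
No augmenting path remains; maximum flow = 12.
In the residual graph, reachable from Depot: {Depot, n1, n2, n3, n4, n5}.
Min-cut edges: n4→n6 (5), n5→n6 (7); capacity 5 + 7 = 12.
This cut is saturated, so no flow can exceed 12.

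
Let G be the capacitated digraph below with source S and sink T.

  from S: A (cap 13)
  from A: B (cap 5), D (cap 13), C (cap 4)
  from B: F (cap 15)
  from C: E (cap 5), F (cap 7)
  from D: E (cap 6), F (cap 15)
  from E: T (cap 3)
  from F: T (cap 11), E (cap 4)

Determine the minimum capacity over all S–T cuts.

Augment S→A→B→F→T: bottleneck 5, flow now 5.
Augment S→A→C→E→T: bottleneck 3, flow now 8.
Augment S→A→C→F→T: bottleneck 1, flow now 9.
Augment S→A→D→F→T: bottleneck 4, flow now 13.
No augmenting path remains; maximum flow = 13.
By max-flow min-cut, the minimum cut capacity equals the max flow.
In the residual graph, reachable from S: {S}.
Min-cut edges: S→A (13); capacity 13 = 13.

13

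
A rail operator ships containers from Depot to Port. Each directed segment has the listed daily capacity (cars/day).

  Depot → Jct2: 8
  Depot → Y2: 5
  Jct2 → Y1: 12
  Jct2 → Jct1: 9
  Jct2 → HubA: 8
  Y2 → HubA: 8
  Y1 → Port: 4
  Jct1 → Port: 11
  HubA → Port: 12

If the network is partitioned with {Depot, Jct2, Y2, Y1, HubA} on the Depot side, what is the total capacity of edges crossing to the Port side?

25

Edges leaving {Depot, Jct2, Y2, Y1, HubA}: Jct2→Jct1 (9), Y1→Port (4), HubA→Port (12).
Cut capacity = 9 + 4 + 12 = 25.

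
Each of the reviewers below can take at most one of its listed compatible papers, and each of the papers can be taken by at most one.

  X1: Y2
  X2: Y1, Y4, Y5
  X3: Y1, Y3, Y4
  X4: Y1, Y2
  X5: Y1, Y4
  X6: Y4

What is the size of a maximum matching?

5

Unit-capacity flow: source→left, listed edges, right→sink; max matching = max flow.
Augmenting path X1→Y2 (+1); matched 1.
Augmenting path X2→Y1 (+1); matched 2.
Augmenting path X3→Y3 (+1); matched 3.
Augmenting path X5→Y4 (+1); matched 4.
Augmenting path X4→Y1→X2→Y5 (+1); matched 5.
No augmenting path remains; maximum matching = 5.
König certificate: {X2, X3, Y1, Y2, Y4} is a vertex cover of size 5 (every listed pair touches it), so no matching can be larger.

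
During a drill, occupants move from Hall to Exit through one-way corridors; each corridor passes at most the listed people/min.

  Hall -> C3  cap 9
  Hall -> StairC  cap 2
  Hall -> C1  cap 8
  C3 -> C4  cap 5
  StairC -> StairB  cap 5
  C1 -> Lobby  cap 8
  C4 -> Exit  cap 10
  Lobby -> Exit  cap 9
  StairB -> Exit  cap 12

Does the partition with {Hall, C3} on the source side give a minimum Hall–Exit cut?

Yes — it is a minimum cut (capacity 15).

Given cut capacity: 2 + 8 + 5 = 15.
Augment Hall→C3→C4→Exit: bottleneck 5, flow now 5.
Augment Hall→StairC→StairB→Exit: bottleneck 2, flow now 7.
Augment Hall→C1→Lobby→Exit: bottleneck 8, flow now 15.
No augmenting path remains; maximum flow = 15.
Cut capacity 15 equals the max flow, so it is a minimum cut.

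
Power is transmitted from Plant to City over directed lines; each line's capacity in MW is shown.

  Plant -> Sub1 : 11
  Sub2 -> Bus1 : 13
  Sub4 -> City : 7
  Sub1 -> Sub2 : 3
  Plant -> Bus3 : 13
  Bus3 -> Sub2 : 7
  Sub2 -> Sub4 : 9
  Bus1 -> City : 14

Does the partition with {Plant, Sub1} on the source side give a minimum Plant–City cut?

No — its capacity is 16, but the minimum cut has capacity 10.

Given cut capacity: 13 + 3 = 16.
Augment Plant→Bus3→Sub2→Bus1→City: bottleneck 7, flow now 7.
Augment Plant→Sub1→Sub2→Bus1→City: bottleneck 3, flow now 10.
No augmenting path remains; maximum flow = 10.
In the residual graph, reachable from Plant: {Plant, Bus3, Sub1}.
Min-cut edges: Bus3→Sub2 (7), Sub1→Sub2 (3); capacity 7 + 3 = 10.
Cut capacity 16 exceeds the max flow 10, so it is not minimum.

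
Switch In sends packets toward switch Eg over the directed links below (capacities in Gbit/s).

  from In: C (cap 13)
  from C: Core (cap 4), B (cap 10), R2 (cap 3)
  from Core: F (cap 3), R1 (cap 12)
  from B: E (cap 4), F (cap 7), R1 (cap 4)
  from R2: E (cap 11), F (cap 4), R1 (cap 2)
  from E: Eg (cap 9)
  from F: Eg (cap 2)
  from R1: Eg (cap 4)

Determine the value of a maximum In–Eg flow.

Augment In→C→Core→F→Eg: bottleneck 2, flow now 2.
Augment In→C→Core→R1→Eg: bottleneck 2, flow now 4.
Augment In→C→B→E→Eg: bottleneck 4, flow now 8.
Augment In→C→B→R1→Eg: bottleneck 2, flow now 10.
Augment In→C→R2→E→Eg: bottleneck 3, flow now 13.
No augmenting path remains; maximum flow = 13.
In the residual graph, reachable from In: {In}.
Min-cut edges: In→C (13); capacity 13 = 13.
This cut is saturated, so no flow can exceed 13.

13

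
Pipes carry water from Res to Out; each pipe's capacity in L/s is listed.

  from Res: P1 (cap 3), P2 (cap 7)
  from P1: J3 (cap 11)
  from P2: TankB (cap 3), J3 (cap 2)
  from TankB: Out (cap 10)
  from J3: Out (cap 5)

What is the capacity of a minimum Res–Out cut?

8

Augment Res→P1→J3→Out: bottleneck 3, flow now 3.
Augment Res→P2→TankB→Out: bottleneck 3, flow now 6.
Augment Res→P2→J3→Out: bottleneck 2, flow now 8.
No augmenting path remains; maximum flow = 8.
By max-flow min-cut, the minimum cut capacity equals the max flow.
In the residual graph, reachable from Res: {Res, P2}.
Min-cut edges: Res→P1 (3), P2→TankB (3), P2→J3 (2); capacity 3 + 3 + 2 = 8.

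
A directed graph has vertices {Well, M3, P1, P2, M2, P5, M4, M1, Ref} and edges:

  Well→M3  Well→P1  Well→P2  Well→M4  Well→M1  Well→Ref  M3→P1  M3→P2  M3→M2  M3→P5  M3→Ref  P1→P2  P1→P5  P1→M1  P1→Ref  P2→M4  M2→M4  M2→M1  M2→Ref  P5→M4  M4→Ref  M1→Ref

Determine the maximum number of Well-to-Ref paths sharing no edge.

5

Assign every edge capacity 1; by Menger, the answer equals the max flow.
Path Well→Ref (+1); total 1.
Path Well→M3→Ref (+1); total 2.
Path Well→P1→Ref (+1); total 3.
Path Well→M4→Ref (+1); total 4.
Path Well→M1→Ref (+1); total 5.
No residual Well→Ref path; max flow = 5.
Certifying cut of size 5: {M4→Ref, Well→M1, Well→M3, Well→P1, Well→Ref}.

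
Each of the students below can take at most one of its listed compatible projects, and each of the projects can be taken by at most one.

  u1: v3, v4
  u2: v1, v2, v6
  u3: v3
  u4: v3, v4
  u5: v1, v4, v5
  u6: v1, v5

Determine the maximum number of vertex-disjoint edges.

Unit-capacity flow: source→left, listed edges, right→sink; max matching = max flow.
Augmenting path u1→v3 (+1); matched 1.
Augmenting path u2→v1 (+1); matched 2.
Augmenting path u4→v4 (+1); matched 3.
Augmenting path u5→v5 (+1); matched 4.
Augmenting path u6→v1→u2→v2 (+1); matched 5.
No augmenting path remains; maximum matching = 5.
König certificate: {u2, u5, u6, v3, v4} is a vertex cover of size 5 (every listed pair touches it), so no matching can be larger.

5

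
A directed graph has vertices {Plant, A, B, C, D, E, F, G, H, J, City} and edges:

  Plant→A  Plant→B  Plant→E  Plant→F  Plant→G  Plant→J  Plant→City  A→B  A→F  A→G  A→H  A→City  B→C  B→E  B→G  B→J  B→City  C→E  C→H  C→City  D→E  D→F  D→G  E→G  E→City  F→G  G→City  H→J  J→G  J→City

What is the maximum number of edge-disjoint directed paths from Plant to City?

6

Assign every edge capacity 1; by Menger, the answer equals the max flow.
Path Plant→City (+1); total 1.
Path Plant→A→City (+1); total 2.
Path Plant→B→City (+1); total 3.
Path Plant→E→City (+1); total 4.
Path Plant→G→City (+1); total 5.
Path Plant→J→City (+1); total 6.
No residual Plant→City path; max flow = 6.
Certifying cut of size 6: {G→City, Plant→A, Plant→B, Plant→City, Plant→E, Plant→J}.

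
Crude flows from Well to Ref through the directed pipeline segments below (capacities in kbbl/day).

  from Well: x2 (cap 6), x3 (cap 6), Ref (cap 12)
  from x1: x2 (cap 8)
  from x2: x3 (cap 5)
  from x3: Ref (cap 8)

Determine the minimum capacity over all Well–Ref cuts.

20

Augment Well→Ref: bottleneck 12, flow now 12.
Augment Well→x3→Ref: bottleneck 6, flow now 18.
Augment Well→x2→x3→Ref: bottleneck 2, flow now 20.
No augmenting path remains; maximum flow = 20.
By max-flow min-cut, the minimum cut capacity equals the max flow.
In the residual graph, reachable from Well: {Well, x2, x3}.
Min-cut edges: Well→Ref (12), x3→Ref (8); capacity 12 + 8 = 20.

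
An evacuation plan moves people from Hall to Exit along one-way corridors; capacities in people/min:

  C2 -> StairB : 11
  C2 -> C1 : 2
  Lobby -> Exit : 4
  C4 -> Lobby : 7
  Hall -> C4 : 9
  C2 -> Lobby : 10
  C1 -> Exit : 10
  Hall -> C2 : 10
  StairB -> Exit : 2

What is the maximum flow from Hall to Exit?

8

Augment Hall→C4→Lobby→Exit: bottleneck 4, flow now 4.
Augment Hall→C2→C1→Exit: bottleneck 2, flow now 6.
Augment Hall→C2→StairB→Exit: bottleneck 2, flow now 8.
No augmenting path remains; maximum flow = 8.
In the residual graph, reachable from Hall: {Hall, C4, C2, StairB, Lobby}.
Min-cut edges: C2→C1 (2), StairB→Exit (2), Lobby→Exit (4); capacity 2 + 2 + 4 = 8.
This cut is saturated, so no flow can exceed 8.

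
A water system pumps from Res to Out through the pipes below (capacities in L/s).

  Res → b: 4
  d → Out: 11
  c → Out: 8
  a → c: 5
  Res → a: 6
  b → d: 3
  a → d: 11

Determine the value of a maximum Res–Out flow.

Augment Res→a→c→Out: bottleneck 5, flow now 5.
Augment Res→a→d→Out: bottleneck 1, flow now 6.
Augment Res→b→d→Out: bottleneck 3, flow now 9.
No augmenting path remains; maximum flow = 9.
In the residual graph, reachable from Res: {Res, b}.
Min-cut edges: Res→a (6), b→d (3); capacity 6 + 3 = 9.
This cut is saturated, so no flow can exceed 9.

9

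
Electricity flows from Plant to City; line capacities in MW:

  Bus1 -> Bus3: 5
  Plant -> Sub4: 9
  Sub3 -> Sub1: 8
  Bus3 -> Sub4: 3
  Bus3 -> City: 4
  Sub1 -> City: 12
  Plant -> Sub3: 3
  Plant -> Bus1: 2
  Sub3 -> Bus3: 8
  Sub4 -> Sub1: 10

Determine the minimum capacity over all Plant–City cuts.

14

Augment Plant→Bus1→Bus3→City: bottleneck 2, flow now 2.
Augment Plant→Sub4→Sub1→City: bottleneck 9, flow now 11.
Augment Plant→Sub3→Sub1→City: bottleneck 3, flow now 14.
No augmenting path remains; maximum flow = 14.
By max-flow min-cut, the minimum cut capacity equals the max flow.
In the residual graph, reachable from Plant: {Plant}.
Min-cut edges: Plant→Bus1 (2), Plant→Sub4 (9), Plant→Sub3 (3); capacity 2 + 9 + 3 = 14.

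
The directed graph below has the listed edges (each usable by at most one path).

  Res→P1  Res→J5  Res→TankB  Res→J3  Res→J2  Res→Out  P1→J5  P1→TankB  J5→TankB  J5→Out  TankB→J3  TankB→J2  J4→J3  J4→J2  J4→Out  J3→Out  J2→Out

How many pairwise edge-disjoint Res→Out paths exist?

Assign every edge capacity 1; by Menger, the answer equals the max flow.
Path Res→Out (+1); total 1.
Path Res→J5→Out (+1); total 2.
Path Res→J3→Out (+1); total 3.
Path Res→J2→Out (+1); total 4.
No residual Res→Out path; max flow = 4.
Certifying cut of size 4: {J2→Out, J3→Out, J5→Out, Res→Out}.

4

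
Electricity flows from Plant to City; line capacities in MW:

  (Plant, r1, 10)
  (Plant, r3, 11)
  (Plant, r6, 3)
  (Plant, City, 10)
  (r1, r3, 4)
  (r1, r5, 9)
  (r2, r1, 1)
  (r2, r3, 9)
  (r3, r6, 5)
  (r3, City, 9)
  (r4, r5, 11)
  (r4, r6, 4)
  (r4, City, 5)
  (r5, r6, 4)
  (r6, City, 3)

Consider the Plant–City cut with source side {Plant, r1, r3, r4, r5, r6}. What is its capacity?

Edges leaving {Plant, r1, r3, r4, r5, r6}: Plant→City (10), r3→City (9), r4→City (5), r6→City (3).
Cut capacity = 10 + 9 + 5 + 3 = 27.

27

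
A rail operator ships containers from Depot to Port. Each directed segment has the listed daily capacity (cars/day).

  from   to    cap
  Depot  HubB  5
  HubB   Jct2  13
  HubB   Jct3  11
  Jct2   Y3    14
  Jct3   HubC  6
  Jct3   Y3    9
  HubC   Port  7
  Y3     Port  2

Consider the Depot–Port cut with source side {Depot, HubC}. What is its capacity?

12

Edges leaving {Depot, HubC}: Depot→HubB (5), HubC→Port (7).
Cut capacity = 5 + 7 = 12.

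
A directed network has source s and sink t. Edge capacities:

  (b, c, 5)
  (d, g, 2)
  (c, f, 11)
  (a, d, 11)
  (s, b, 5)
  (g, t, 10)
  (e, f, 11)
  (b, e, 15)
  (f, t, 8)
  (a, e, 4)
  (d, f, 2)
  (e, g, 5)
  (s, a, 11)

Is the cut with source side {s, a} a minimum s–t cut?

Given cut capacity: 5 + 11 + 4 = 20.
Augment s→a→d→f→t: bottleneck 2, flow now 2.
Augment s→a→d→g→t: bottleneck 2, flow now 4.
Augment s→a→e→f→t: bottleneck 4, flow now 8.
Augment s→b→c→f→t: bottleneck 2, flow now 10.
Augment s→b→e→g→t: bottleneck 3, flow now 13.
No augmenting path remains; maximum flow = 13.
In the residual graph, reachable from s: {s, a, d}.
Min-cut edges: s→b (5), a→e (4), d→f (2), d→g (2); capacity 5 + 4 + 2 + 2 = 13.
Cut capacity 20 exceeds the max flow 13, so it is not minimum.

No — its capacity is 20, but the minimum cut has capacity 13.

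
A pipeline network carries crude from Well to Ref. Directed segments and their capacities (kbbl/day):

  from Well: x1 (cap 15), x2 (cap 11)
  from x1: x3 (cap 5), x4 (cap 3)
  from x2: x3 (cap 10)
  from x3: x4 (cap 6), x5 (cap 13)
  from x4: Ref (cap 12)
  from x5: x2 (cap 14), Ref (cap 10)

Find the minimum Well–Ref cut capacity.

18

Augment Well→x1→x4→Ref: bottleneck 3, flow now 3.
Augment Well→x1→x3→x4→Ref: bottleneck 5, flow now 8.
Augment Well→x2→x3→x4→Ref: bottleneck 1, flow now 9.
Augment Well→x2→x3→x5→Ref: bottleneck 9, flow now 18.
No augmenting path remains; maximum flow = 18.
By max-flow min-cut, the minimum cut capacity equals the max flow.
In the residual graph, reachable from Well: {Well, x1, x2}.
Min-cut edges: x1→x3 (5), x1→x4 (3), x2→x3 (10); capacity 5 + 3 + 10 = 18.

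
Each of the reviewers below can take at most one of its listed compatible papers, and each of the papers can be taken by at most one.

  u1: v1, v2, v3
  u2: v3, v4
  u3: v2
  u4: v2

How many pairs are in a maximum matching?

Unit-capacity flow: source→left, listed edges, right→sink; max matching = max flow.
Augmenting path u1→v1 (+1); matched 1.
Augmenting path u2→v3 (+1); matched 2.
Augmenting path u3→v2 (+1); matched 3.
No augmenting path remains; maximum matching = 3.
König certificate: {u1, u2, v2} is a vertex cover of size 3 (every listed pair touches it), so no matching can be larger.

3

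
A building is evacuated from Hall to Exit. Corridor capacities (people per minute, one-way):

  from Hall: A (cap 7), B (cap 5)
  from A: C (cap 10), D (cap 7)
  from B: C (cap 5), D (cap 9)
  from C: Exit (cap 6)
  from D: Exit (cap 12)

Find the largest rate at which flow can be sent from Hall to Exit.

Augment Hall→A→C→Exit: bottleneck 6, flow now 6.
Augment Hall→A→D→Exit: bottleneck 1, flow now 7.
Augment Hall→B→D→Exit: bottleneck 5, flow now 12.
No augmenting path remains; maximum flow = 12.
In the residual graph, reachable from Hall: {Hall}.
Min-cut edges: Hall→A (7), Hall→B (5); capacity 7 + 5 = 12.
This cut is saturated, so no flow can exceed 12.

12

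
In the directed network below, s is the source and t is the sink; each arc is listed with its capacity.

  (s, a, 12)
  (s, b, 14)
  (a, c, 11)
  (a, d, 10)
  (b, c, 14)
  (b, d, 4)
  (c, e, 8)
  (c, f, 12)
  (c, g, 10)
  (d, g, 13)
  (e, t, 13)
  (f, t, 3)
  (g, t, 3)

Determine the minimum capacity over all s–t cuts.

Augment s→a→c→e→t: bottleneck 8, flow now 8.
Augment s→a→c→f→t: bottleneck 3, flow now 11.
Augment s→a→d→g→t: bottleneck 1, flow now 12.
Augment s→b→c→g→t: bottleneck 2, flow now 14.
No augmenting path remains; maximum flow = 14.
By max-flow min-cut, the minimum cut capacity equals the max flow.
In the residual graph, reachable from s: {s, a, b, c, d, f, g}.
Min-cut edges: c→e (8), f→t (3), g→t (3); capacity 8 + 3 + 3 = 14.

14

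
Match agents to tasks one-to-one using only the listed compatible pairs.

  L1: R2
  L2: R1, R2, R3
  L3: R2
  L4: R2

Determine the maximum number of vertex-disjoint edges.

Unit-capacity flow: source→left, listed edges, right→sink; max matching = max flow.
Augmenting path L1→R2 (+1); matched 1.
Augmenting path L2→R1 (+1); matched 2.
No augmenting path remains; maximum matching = 2.
König certificate: {L2, R2} is a vertex cover of size 2 (every listed pair touches it), so no matching can be larger.

2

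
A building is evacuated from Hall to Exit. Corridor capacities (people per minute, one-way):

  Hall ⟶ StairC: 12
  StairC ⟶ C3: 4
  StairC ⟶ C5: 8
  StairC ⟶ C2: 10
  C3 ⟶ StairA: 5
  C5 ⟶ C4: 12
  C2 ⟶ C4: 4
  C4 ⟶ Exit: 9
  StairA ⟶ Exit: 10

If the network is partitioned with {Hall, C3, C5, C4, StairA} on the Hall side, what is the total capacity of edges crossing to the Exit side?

31

Edges leaving {Hall, C3, C5, C4, StairA}: Hall→StairC (12), C4→Exit (9), StairA→Exit (10).
Cut capacity = 12 + 9 + 10 = 31.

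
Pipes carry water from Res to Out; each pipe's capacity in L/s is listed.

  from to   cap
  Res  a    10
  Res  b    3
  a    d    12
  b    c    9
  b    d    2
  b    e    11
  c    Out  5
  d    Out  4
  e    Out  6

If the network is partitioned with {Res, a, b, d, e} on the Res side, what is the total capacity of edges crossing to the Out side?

Edges leaving {Res, a, b, d, e}: b→c (9), d→Out (4), e→Out (6).
Cut capacity = 9 + 4 + 6 = 19.

19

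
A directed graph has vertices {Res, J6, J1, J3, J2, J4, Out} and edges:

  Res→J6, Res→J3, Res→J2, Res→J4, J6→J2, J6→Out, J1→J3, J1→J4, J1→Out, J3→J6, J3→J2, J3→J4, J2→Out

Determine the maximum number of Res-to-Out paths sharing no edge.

2

Assign every edge capacity 1; by Menger, the answer equals the max flow.
Path Res→J6→Out (+1); total 1.
Path Res→J2→Out (+1); total 2.
No residual Res→Out path; max flow = 2.
Certifying cut of size 2: {J2→Out, J6→Out}.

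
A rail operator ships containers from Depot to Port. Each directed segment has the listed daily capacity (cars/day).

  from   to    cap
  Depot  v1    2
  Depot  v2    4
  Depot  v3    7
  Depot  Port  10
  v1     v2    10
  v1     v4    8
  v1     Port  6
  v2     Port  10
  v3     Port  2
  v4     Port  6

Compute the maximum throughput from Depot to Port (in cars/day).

Augment Depot→Port: bottleneck 10, flow now 10.
Augment Depot→v1→Port: bottleneck 2, flow now 12.
Augment Depot→v2→Port: bottleneck 4, flow now 16.
Augment Depot→v3→Port: bottleneck 2, flow now 18.
No augmenting path remains; maximum flow = 18.
In the residual graph, reachable from Depot: {Depot, v3}.
Min-cut edges: Depot→v1 (2), Depot→v2 (4), Depot→Port (10), v3→Port (2); capacity 2 + 4 + 10 + 2 = 18.
This cut is saturated, so no flow can exceed 18.

18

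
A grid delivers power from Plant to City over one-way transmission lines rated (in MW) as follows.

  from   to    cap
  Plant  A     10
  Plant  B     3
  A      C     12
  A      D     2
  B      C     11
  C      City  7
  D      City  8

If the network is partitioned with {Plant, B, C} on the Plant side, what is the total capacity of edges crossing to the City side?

17

Edges leaving {Plant, B, C}: Plant→A (10), C→City (7).
Cut capacity = 10 + 7 = 17.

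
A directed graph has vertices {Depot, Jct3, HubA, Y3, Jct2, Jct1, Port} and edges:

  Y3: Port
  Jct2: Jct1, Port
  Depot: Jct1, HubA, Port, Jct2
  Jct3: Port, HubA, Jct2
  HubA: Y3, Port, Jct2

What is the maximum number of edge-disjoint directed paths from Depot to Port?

3

Assign every edge capacity 1; by Menger, the answer equals the max flow.
Path Depot→Port (+1); total 1.
Path Depot→HubA→Port (+1); total 2.
Path Depot→Jct2→Port (+1); total 3.
No residual Depot→Port path; max flow = 3.
Certifying cut of size 3: {Depot→HubA, Depot→Jct2, Depot→Port}.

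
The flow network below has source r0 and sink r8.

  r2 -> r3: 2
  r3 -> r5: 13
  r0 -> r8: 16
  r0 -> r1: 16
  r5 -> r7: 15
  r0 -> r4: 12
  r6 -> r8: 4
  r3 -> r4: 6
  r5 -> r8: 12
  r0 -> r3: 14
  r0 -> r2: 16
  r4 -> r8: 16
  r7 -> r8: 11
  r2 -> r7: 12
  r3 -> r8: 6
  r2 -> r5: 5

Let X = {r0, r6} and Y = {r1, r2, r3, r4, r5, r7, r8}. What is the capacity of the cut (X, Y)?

Edges leaving {r0, r6}: r0→r1 (16), r0→r2 (16), r0→r3 (14), r0→r4 (12), r0→r8 (16), r6→r8 (4).
Cut capacity = 16 + 16 + 14 + 12 + 16 + 4 = 78.

78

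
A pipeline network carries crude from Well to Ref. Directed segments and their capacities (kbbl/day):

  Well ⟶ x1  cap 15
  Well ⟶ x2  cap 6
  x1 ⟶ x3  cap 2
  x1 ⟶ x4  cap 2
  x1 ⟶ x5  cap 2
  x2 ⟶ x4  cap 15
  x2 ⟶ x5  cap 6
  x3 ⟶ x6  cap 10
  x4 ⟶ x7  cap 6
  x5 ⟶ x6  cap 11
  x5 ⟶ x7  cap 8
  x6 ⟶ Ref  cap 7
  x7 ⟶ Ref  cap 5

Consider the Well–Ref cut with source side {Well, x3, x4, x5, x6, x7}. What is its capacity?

Edges leaving {Well, x3, x4, x5, x6, x7}: Well→x1 (15), Well→x2 (6), x6→Ref (7), x7→Ref (5).
Cut capacity = 15 + 6 + 7 + 5 = 33.

33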